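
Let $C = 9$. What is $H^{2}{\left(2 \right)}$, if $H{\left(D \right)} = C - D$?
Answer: $49$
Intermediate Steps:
$H{\left(D \right)} = 9 - D$
$H^{2}{\left(2 \right)} = \left(9 - 2\right)^{2} = 7^{2} = 49$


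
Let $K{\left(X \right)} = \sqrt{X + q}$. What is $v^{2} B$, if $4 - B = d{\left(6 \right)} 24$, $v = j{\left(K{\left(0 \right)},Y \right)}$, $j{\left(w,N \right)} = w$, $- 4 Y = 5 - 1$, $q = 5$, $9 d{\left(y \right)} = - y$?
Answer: $100$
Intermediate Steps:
$d{\left(y \right)} = - \frac{y}{9}$ ($d{\left(y \right)} = \frac{\left(-1\right) y}{9} = - \frac{y}{9}$)
$Y = -1$ ($Y = - \frac{5 - 1}{4} = \left(- \frac{1}{4}\right) 4 = -1$)
$K{\left(X \right)} = \sqrt{5 + X}$ ($K{\left(X \right)} = \sqrt{X + 5} = \sqrt{5 + X}$)
$v = \sqrt{5}$ ($v = \sqrt{5 + 0} = \sqrt{5} \approx 2.2361$)
$B = 20$ ($B = 4 - \left(- \frac{1}{9}\right) 6 \cdot 24 = 4 - \left(- \frac{2}{3}\right) 24 = 4 - -16 = 4 + 16 = 20$)
$v^{2} B = \left(\sqrt{5}\right)^{2} \cdot 20 = 5 \cdot 20 = 100$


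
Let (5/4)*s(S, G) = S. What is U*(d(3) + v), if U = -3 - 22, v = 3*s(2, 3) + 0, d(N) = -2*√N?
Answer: -120 + 50*√3 ≈ -33.397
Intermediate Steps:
s(S, G) = 4*S/5
v = 24/5 (v = 3*((⅘)*2) + 0 = 3*(8/5) + 0 = 24/5 + 0 = 24/5 ≈ 4.8000)
U = -25
U*(d(3) + v) = -25*(-2*√3 + 24/5) = -25*(24/5 - 2*√3) = -120 + 50*√3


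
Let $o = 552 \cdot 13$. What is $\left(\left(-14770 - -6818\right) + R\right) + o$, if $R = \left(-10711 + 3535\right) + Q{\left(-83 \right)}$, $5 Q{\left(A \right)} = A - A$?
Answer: $-7952$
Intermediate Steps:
$Q{\left(A \right)} = 0$ ($Q{\left(A \right)} = \frac{A - A}{5} = \frac{1}{5} \cdot 0 = 0$)
$o = 7176$
$R = -7176$ ($R = \left(-10711 + 3535\right) + 0 = -7176 + 0 = -7176$)
$\left(\left(-14770 - -6818\right) + R\right) + o = \left(\left(-14770 - -6818\right) - 7176\right) + 7176 = \left(\left(-14770 + 6818\right) - 7176\right) + 7176 = \left(-7952 - 7176\right) + 7176 = -15128 + 7176 = -7952$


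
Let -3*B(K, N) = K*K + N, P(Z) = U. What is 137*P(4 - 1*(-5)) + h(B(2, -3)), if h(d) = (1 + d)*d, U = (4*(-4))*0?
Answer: -2/9 ≈ -0.22222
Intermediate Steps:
U = 0 (U = -16*0 = 0)
P(Z) = 0
B(K, N) = -N/3 - K²/3 (B(K, N) = -(K*K + N)/3 = -(K² + N)/3 = -(N + K²)/3 = -N/3 - K²/3)
h(d) = d*(1 + d)
137*P(4 - 1*(-5)) + h(B(2, -3)) = 137*0 + (-⅓*(-3) - ⅓*2²)*(1 + (-⅓*(-3) - ⅓*2²)) = 0 + (1 - ⅓*4)*(1 + (1 - ⅓*4)) = 0 + (1 - 4/3)*(1 + (1 - 4/3)) = 0 - (1 - ⅓)/3 = 0 - ⅓*⅔ = 0 - 2/9 = -2/9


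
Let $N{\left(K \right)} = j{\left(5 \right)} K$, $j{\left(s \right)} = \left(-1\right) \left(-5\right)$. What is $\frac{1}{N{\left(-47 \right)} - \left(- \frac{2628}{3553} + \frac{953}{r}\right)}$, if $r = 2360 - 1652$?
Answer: $- \frac{2515524}{592673525} \approx -0.0042444$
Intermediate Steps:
$j{\left(s \right)} = 5$
$r = 708$
$N{\left(K \right)} = 5 K$
$\frac{1}{N{\left(-47 \right)} - \left(- \frac{2628}{3553} + \frac{953}{r}\right)} = \frac{1}{5 \left(-47\right) - \left(- \frac{2628}{3553} + \frac{953}{708}\right)} = \frac{1}{-235 - \frac{1525385}{2515524}} = \frac{1}{- \frac{592673525}{2515524}} = - \frac{2515524}{592673525}$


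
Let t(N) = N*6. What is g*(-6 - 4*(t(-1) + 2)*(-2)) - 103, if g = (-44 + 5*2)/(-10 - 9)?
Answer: -171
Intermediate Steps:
t(N) = 6*N
g = 34/19 (g = (-44 + 10)/(-19) = -34*(-1/19) = 34/19 ≈ 1.7895)
g*(-6 - 4*(t(-1) + 2)*(-2)) - 103 = 34*(-6 - 4*(6*(-1) + 2)*(-2))/19 - 103 = 34*(-6 - 4*(-6 + 2)*(-2))/19 - 103 = 34*(-6 - 4*(-4)*(-2))/19 - 103 = 34*(-6 + 16*(-2))/19 - 103 = 34*(-6 - 32)/19 - 103 = (34/19)*(-38) - 103 = -68 - 103 = -171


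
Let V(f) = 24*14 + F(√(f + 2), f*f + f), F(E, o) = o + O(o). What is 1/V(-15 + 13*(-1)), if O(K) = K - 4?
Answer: 1/1844 ≈ 0.00054230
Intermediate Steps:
O(K) = -4 + K
F(E, o) = -4 + 2*o (F(E, o) = o + (-4 + o) = -4 + 2*o)
V(f) = 332 + 2*f + 2*f² (V(f) = 24*14 + (-4 + 2*(f*f + f)) = 336 + (-4 + 2*(f² + f)) = 336 + (-4 + 2*(f + f²)) = 336 + (-4 + (2*f + 2*f²)) = 336 + (-4 + 2*f + 2*f²) = 332 + 2*f + 2*f²)
1/V(-15 + 13*(-1)) = 1/(332 + 2*(-15 + 13*(-1))*(1 + (-15 + 13*(-1)))) = 1/(332 + 2*(-15 - 13)*(1 + (-15 - 13))) = 1/(332 + 2*(-28)*(1 - 28)) = 1/(332 + 2*(-28)*(-27)) = 1/(332 + 1512) = 1/1844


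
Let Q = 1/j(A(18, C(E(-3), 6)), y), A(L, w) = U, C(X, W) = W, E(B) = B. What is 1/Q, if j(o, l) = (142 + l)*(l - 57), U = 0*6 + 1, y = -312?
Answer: 62730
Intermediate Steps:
U = 1 (U = 0 + 1 = 1)
A(L, w) = 1
j(o, l) = (-57 + l)*(142 + l) (j(o, l) = (142 + l)*(-57 + l) = (-57 + l)*(142 + l))
Q = 1/62730 (Q = 1/(-8094 + (-312)² + 85*(-312)) = 1/(-8094 + 97344 - 26520) = 1/62730 ≈ 1.5941e-5)
1/Q = 1/(1/62730) = 62730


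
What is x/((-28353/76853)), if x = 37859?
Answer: -2909577727/28353 ≈ -1.0262e+5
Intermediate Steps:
x/((-28353/76853)) = 37859/((-28353/76853)) = 37859/((-28353*1/76853)) = 37859/(-28353/76853) = 37859*(-76853/28353) = -2909577727/28353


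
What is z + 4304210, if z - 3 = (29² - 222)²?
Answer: 4687374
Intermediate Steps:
z = 383164 (z = 3 + (29² - 222)² = 3 + (841 - 222)² = 3 + 619² = 3 + 383161 = 383164)
z + 4304210 = 383164 + 4304210 = 4687374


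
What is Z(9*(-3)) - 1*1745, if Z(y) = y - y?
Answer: -1745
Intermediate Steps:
Z(y) = 0
Z(9*(-3)) - 1*1745 = 0 - 1*1745 = 0 - 1745 = -1745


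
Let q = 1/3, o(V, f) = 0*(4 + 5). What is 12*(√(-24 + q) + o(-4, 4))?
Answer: 4*I*√213 ≈ 58.378*I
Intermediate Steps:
o(V, f) = 0 (o(V, f) = 0*9 = 0)
q = ⅓ ≈ 0.33333
12*(√(-24 + q) + o(-4, 4)) = 12*(√(-24 + ⅓) + 0) = 12*(√(-71/3) + 0) = 12*(I*√213/3 + 0) = 12*(I*√213/3) = 4*I*√213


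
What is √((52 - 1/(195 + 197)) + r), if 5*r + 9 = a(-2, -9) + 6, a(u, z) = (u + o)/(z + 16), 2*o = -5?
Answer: √1004870/140 ≈ 7.1602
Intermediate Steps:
o = -5/2 (o = (½)*(-5) = -5/2 ≈ -2.5000)
a(u, z) = (-5/2 + u)/(16 + z) (a(u, z) = (u - 5/2)/(z + 16) = (-5/2 + u)/(16 + z))
r = -51/70 (r = -9/5 + ((-5/2 - 2)/(16 - 9) + 6)/5 = -9/5 + (-9/2/7 + 6)/5 = -9/5 + ((⅐)*(-9/2) + 6)/5 = -9/5 + (-9/14 + 6)/5 = -9/5 + (⅕)*(75/14) = -9/5 + 15/14 = -51/70 ≈ -0.72857)
√((52 - 1/(195 + 197)) + r) = √((52 - 1/(195 + 197)) - 51/70) = √((52 - 1/392) - 51/70) = √(20383/392 - 51/70) = √(100487/1960) = √1004870/140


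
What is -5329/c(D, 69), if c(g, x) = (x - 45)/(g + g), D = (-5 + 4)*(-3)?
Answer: -5329/4 ≈ -1332.3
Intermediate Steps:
D = 3 (D = -1*(-3) = 3)
c(g, x) = (-45 + x)/(2*g) (c(g, x) = (-45 + x)/((2*g)) = (-45 + x)*(1/(2*g)) = (-45 + x)/(2*g))
-5329/c(D, 69) = -5329*6/(-45 + 69) = -5329/((½)*(⅓)*24) = -5329/4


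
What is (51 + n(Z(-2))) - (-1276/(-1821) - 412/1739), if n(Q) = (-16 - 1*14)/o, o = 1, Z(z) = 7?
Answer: 65032387/3166719 ≈ 20.536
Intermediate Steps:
n(Q) = -30 (n(Q) = (-16 - 1*14)/1 = (-16 - 14)*1 = -30*1 = -30)
(51 + n(Z(-2))) - (-1276/(-1821) - 412/1739) = (51 - 30) - (-1276/(-1821) - 412/1739) = 21 - (-1276*(-1/1821) - 412*1/1739) = 21 - (1276/1821 - 412/1739) = 21 - 1*1468712/3166719 = 21 - 1468712/3166719 = 65032387/3166719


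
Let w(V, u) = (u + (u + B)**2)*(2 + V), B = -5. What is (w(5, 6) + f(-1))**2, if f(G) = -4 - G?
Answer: 2116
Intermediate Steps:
w(V, u) = (2 + V)*(u + (-5 + u)**2) (w(V, u) = (u + (u - 5)**2)*(2 + V) = (u + (-5 + u)**2)*(2 + V) = (2 + V)*(u + (-5 + u)**2))
(w(5, 6) + f(-1))**2 = ((2*6 + 2*(-5 + 6)**2 + 5*6 + 5*(-5 + 6)**2) + (-4 - 1*(-1)))**2 = ((12 + 2*1**2 + 30 + 5*1**2) + (-4 + 1))**2 = ((12 + 2*1 + 30 + 5*1) - 3)**2 = ((12 + 2 + 30 + 5) - 3)**2 = (49 - 3)**2 = 46**2 = 2116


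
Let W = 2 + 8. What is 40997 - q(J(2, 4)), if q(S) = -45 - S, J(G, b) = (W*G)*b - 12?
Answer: 41110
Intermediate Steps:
W = 10
J(G, b) = -12 + 10*G*b (J(G, b) = (10*G)*b - 12 = 10*G*b - 12 = -12 + 10*G*b)
40997 - q(J(2, 4)) = 40997 - (-45 - (-12 + 10*2*4)) = 40997 - (-45 - (-12 + 80)) = 40997 - (-45 - 1*68) = 40997 - (-45 - 68) = 40997 - 1*(-113) = 40997 + 113 = 41110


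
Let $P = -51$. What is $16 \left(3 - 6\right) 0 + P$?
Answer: $-51$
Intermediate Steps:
$16 \left(3 - 6\right) 0 + P = 16 \left(3 - 6\right) 0 - 51 = 16 \left(\left(-3\right) 0\right) - 51 = 16 \cdot 0 - 51 = 0 - 51 = -51$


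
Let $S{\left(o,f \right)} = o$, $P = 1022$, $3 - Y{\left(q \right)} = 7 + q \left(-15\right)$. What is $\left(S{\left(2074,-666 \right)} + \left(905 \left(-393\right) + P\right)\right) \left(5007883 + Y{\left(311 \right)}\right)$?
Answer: $-1767267625536$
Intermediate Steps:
$Y{\left(q \right)} = -4 + 15 q$ ($Y{\left(q \right)} = 3 - \left(7 + q \left(-15\right)\right) = 3 - \left(7 - 15 q\right) = 3 + \left(-7 + 15 q\right) = -4 + 15 q$)
$\left(S{\left(2074,-666 \right)} + \left(905 \left(-393\right) + P\right)\right) \left(5007883 + Y{\left(311 \right)}\right) = \left(2074 + \left(905 \left(-393\right) + 1022\right)\right) \left(5007883 + \left(-4 + 15 \cdot 311\right)\right) = \left(2074 + \left(-355665 + 1022\right)\right) \left(5007883 + \left(-4 + 4665\right)\right) = \left(2074 - 354643\right) \left(5007883 + 4661\right) = \left(-352569\right) 5012544 = -1767267625536$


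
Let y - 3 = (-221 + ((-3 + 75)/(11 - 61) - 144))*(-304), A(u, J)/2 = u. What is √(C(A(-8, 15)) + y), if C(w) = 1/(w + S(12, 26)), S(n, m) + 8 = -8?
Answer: 3*√19804574/40 ≈ 333.77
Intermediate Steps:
A(u, J) = 2*u
S(n, m) = -16 (S(n, m) = -8 - 8 = -16)
y = 2785019/25 (y = 3 + (-221 + ((-3 + 75)/(11 - 61) - 144))*(-304) = 3 + (-221 + (72/(-50) - 144))*(-304) = 3 + (-221 + (72*(-1/50) - 144))*(-304) = 3 + (-221 + (-36/25 - 144))*(-304) = 3 + (-221 - 3636/25)*(-304) = 3 - 9161/25*(-304) = 3 + 2784944/25 = 2785019/25 ≈ 1.1140e+5)
C(w) = 1/(-16 + w) (C(w) = 1/(w - 16) = 1/(-16 + w))
√(C(A(-8, 15)) + y) = √(1/(-16 + 2*(-8)) + 2785019/25) = √(1/(-16 - 16) + 2785019/25) = √(1/(-32) + 2785019/25) = √(-1/32 + 2785019/25) = √(89120583/800) = 3*√19804574/40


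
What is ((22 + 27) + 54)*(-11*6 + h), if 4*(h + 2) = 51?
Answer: -22763/4 ≈ -5690.8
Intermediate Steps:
h = 43/4 (h = -2 + (¼)*51 = -2 + 51/4 = 43/4 ≈ 10.750)
((22 + 27) + 54)*(-11*6 + h) = ((22 + 27) + 54)*(-11*6 + 43/4) = (49 + 54)*(-66 + 43/4) = 103*(-221/4) = -22763/4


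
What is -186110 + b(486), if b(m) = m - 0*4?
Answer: -185624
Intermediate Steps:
b(m) = m (b(m) = m - 1*0 = m + 0 = m)
-186110 + b(486) = -186110 + 486 = -185624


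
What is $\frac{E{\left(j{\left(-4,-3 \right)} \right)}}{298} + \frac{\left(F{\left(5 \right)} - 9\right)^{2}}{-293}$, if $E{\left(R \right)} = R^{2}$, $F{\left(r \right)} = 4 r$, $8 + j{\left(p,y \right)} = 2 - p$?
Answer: $- \frac{17443}{43657} \approx -0.39955$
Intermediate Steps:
$j{\left(p,y \right)} = -6 - p$ ($j{\left(p,y \right)} = -8 - \left(-2 + p\right) = -6 - p$)
$\frac{E{\left(j{\left(-4,-3 \right)} \right)}}{298} + \frac{\left(F{\left(5 \right)} - 9\right)^{2}}{-293} = \frac{\left(-6 - -4\right)^{2}}{298} + \frac{\left(4 \cdot 5 - 9\right)^{2}}{-293} = \left(-6 + 4\right)^{2} \cdot \frac{1}{298} + \left(20 - 9\right)^{2} \left(- \frac{1}{293}\right) = \left(-2\right)^{2} \cdot \frac{1}{298} + 11^{2} \left(- \frac{1}{293}\right) = 4 \cdot \frac{1}{298} + 121 \left(- \frac{1}{293}\right) = \frac{2}{149} - \frac{121}{293} = - \frac{17443}{43657}$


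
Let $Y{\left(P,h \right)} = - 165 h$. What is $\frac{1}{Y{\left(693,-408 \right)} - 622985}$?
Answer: $- \frac{1}{555665} \approx -1.7996 \cdot 10^{-6}$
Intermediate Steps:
$\frac{1}{Y{\left(693,-408 \right)} - 622985} = \frac{1}{\left(-165\right) \left(-408\right) - 622985} = \frac{1}{67320 - 622985} = \frac{1}{-555665} = - \frac{1}{555665}$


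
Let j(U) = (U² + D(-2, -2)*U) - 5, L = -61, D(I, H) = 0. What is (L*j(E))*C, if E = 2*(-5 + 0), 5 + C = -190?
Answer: 1130025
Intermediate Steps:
C = -195 (C = -5 - 190 = -195)
E = -10 (E = 2*(-5) = -10)
j(U) = -5 + U² (j(U) = (U² + 0*U) - 5 = (U² + 0) - 5 = U² - 5 = -5 + U²)
(L*j(E))*C = -61*(-5 + (-10)²)*(-195) = -61*(-5 + 100)*(-195) = -61*95*(-195) = -5795*(-195) = 1130025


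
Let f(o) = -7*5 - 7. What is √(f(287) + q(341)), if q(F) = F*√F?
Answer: √(-42 + 341*√341) ≈ 79.088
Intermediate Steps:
f(o) = -42 (f(o) = -35 - 7 = -42)
q(F) = F^(3/2)
√(f(287) + q(341)) = √(-42 + 341^(3/2)) = √(-42 + 341*√341)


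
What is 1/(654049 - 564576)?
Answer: 1/89473 ≈ 1.1177e-5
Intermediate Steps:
1/(654049 - 564576) = 1/89473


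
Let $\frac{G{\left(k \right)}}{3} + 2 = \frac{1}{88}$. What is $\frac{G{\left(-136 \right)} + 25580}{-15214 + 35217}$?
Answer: $\frac{2250515}{1760264} \approx 1.2785$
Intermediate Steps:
$G{\left(k \right)} = - \frac{525}{88}$ ($G{\left(k \right)} = -6 + \frac{3}{88} = - \frac{525}{88}$)
$\frac{G{\left(-136 \right)} + 25580}{-15214 + 35217} = \frac{- \frac{525}{88} + 25580}{-15214 + 35217} = \frac{2250515}{88 \cdot 20003} = \frac{2250515}{88} \cdot \frac{1}{20003} = \frac{2250515}{1760264}$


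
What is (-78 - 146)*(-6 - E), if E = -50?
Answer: -9856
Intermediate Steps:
(-78 - 146)*(-6 - E) = (-78 - 146)*(-6 - 1*(-50)) = -224*(-6 + 50) = -224*44 = -9856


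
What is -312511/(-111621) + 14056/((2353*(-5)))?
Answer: 2107747139/1313221065 ≈ 1.6050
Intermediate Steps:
-312511/(-111621) + 14056/((2353*(-5))) = -312511*(-1/111621) + 14056/(-11765) = 312511/111621 + 14056*(-1/11765) = 312511/111621 - 14056/11765 = 2107747139/1313221065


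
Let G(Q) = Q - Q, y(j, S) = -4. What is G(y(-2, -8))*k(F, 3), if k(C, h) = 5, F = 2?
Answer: 0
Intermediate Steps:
G(Q) = 0
G(y(-2, -8))*k(F, 3) = 0*5 = 0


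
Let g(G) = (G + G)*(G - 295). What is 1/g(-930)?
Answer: 1/2278500 ≈ 4.3889e-7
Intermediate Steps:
g(G) = 2*G*(-295 + G) (g(G) = (2*G)*(-295 + G) = 2*G*(-295 + G))
1/g(-930) = 1/(2*(-930)*(-295 - 930)) = 1/(2*(-930)*(-1225)) = 1/2278500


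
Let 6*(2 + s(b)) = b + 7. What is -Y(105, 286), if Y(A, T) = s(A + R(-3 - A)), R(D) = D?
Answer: 4/3 ≈ 1.3333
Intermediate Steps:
s(b) = -⅚ + b/6 (s(b) = -2 + (b + 7)/6 = -2 + (7 + b)/6 = -2 + (7/6 + b/6) = -⅚ + b/6)
Y(A, T) = -4/3 (Y(A, T) = -⅚ + (A + (-3 - A))/6 = -⅚ + (⅙)*(-3) = -⅚ - ½ = -4/3)
-Y(105, 286) = -1*(-4/3) = 4/3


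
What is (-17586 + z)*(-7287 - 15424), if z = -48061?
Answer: 1490909017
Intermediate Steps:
(-17586 + z)*(-7287 - 15424) = (-17586 - 48061)*(-7287 - 15424) = -65647*(-22711) = 1490909017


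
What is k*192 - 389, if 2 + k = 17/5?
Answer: -601/5 ≈ -120.20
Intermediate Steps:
k = 7/5 (k = -2 + 17/5 = 7/5 ≈ 1.4000)
k*192 - 389 = (7/5)*192 - 389 = 1344/5 - 389 = -601/5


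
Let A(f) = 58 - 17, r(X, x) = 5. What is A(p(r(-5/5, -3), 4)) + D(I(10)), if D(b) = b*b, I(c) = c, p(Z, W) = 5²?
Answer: 141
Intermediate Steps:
p(Z, W) = 25
A(f) = 41
D(b) = b²
A(p(r(-5/5, -3), 4)) + D(I(10)) = 41 + 10² = 41 + 100 = 141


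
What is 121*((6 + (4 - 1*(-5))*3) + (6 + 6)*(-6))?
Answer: -4719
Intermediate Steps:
121*((6 + (4 - 1*(-5))*3) + (6 + 6)*(-6)) = 121*((6 + (4 + 5)*3) + 12*(-6)) = 121*((6 + 9*3) - 72) = 121*((6 + 27) - 72) = 121*(33 - 72) = 121*(-39) = -4719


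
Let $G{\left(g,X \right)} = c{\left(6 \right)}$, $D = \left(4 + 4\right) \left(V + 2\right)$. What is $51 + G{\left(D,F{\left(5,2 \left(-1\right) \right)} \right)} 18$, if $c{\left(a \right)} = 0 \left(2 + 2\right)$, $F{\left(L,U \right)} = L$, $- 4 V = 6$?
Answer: $51$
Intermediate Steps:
$V = - \frac{3}{2}$ ($V = \left(- \frac{1}{4}\right) 6 = - \frac{3}{2} \approx -1.5$)
$D = 4$ ($D = \left(4 + 4\right) \left(- \frac{3}{2} + 2\right) = 8 \cdot \frac{1}{2} = 4$)
$c{\left(a \right)} = 0$ ($c{\left(a \right)} = 0 \cdot 4 = 0$)
$G{\left(g,X \right)} = 0$
$51 + G{\left(D,F{\left(5,2 \left(-1\right) \right)} \right)} 18 = 51 + 0 \cdot 18 = 51 + 0 = 51$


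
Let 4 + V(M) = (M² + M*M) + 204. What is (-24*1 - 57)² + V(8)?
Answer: 6889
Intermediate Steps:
V(M) = 200 + 2*M² (V(M) = -4 + ((M² + M*M) + 204) = -4 + ((M² + M²) + 204) = -4 + (2*M² + 204) = -4 + (204 + 2*M²) = 200 + 2*M²)
(-24*1 - 57)² + V(8) = (-24*1 - 57)² + (200 + 2*8²) = (-24 - 57)² + (200 + 2*64) = (-81)² + (200 + 128) = 6561 + 328 = 6889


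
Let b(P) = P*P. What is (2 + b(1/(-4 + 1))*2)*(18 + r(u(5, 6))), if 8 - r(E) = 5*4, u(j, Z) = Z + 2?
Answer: 40/3 ≈ 13.333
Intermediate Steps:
u(j, Z) = 2 + Z
b(P) = P²
r(E) = -12 (r(E) = 8 - 5*4 = 8 - 1*20 = 8 - 20 = -12)
(2 + b(1/(-4 + 1))*2)*(18 + r(u(5, 6))) = (2 + (1/(-4 + 1))²*2)*(18 - 12) = (2 + (1/(-3))²*2)*6 = (2 + (-⅓)²*2)*6 = (2 + (⅑)*2)*6 = (2 + 2/9)*6 = (20/9)*6 = 40/3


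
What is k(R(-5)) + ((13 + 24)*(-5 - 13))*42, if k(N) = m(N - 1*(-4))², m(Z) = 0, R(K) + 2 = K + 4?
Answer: -27972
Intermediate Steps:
R(K) = 2 + K (R(K) = -2 + (K + 4) = -2 + (4 + K) = 2 + K)
k(N) = 0 (k(N) = 0² = 0)
k(R(-5)) + ((13 + 24)*(-5 - 13))*42 = 0 + ((13 + 24)*(-5 - 13))*42 = 0 + (37*(-18))*42 = 0 - 666*42 = 0 - 27972 = -27972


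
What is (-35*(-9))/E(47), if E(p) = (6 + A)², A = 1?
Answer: 45/7 ≈ 6.4286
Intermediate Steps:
E(p) = 49 (E(p) = (6 + 1)² = 7² = 49)
(-35*(-9))/E(47) = -35*(-9)/49 = 315*(1/49) = 45/7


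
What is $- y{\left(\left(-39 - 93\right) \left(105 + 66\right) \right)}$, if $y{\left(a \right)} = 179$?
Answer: $-179$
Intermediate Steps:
$- y{\left(\left(-39 - 93\right) \left(105 + 66\right) \right)} = \left(-1\right) 179 = -179$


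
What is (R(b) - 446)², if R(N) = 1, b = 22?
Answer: 198025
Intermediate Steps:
(R(b) - 446)² = (1 - 446)² = (-445)² = 198025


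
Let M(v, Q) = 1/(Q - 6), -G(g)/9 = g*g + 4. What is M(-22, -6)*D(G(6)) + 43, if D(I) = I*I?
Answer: -10757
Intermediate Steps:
G(g) = -36 - 9*g² (G(g) = -9*(g*g + 4) = -9*(g² + 4) = -9*(4 + g²) = -36 - 9*g²)
M(v, Q) = 1/(-6 + Q)
D(I) = I²
M(-22, -6)*D(G(6)) + 43 = (-36 - 9*6²)²/(-6 - 6) + 43 = (-36 - 9*36)²/(-12) + 43 = -(-36 - 324)²/12 + 43 = -1/12*(-360)² + 43 = -1/12*129600 + 43 = -10800 + 43 = -10757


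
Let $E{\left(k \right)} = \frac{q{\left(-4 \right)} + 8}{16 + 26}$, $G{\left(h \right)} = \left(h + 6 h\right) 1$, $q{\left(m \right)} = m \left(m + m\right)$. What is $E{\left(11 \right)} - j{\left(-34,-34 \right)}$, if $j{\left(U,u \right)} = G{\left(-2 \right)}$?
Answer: $\frac{314}{21} \approx 14.952$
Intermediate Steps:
$q{\left(m \right)} = 2 m^{2}$ ($q{\left(m \right)} = m 2 m = 2 m^{2}$)
$G{\left(h \right)} = 7 h$ ($G{\left(h \right)} = 7 h 1 = 7 h$)
$j{\left(U,u \right)} = -14$ ($j{\left(U,u \right)} = 7 \left(-2\right) = -14$)
$E{\left(k \right)} = \frac{20}{21}$ ($E{\left(k \right)} = \frac{2 \left(-4\right)^{2} + 8}{16 + 26} = \frac{2 \cdot 16 + 8}{42} = \left(32 + 8\right) \frac{1}{42} = 40 \cdot \frac{1}{42} = \frac{20}{21}$)
$E{\left(11 \right)} - j{\left(-34,-34 \right)} = \frac{20}{21} - -14 = \frac{20}{21} + 14 = \frac{314}{21}$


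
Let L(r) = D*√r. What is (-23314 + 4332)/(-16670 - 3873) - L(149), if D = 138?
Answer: 18982/20543 - 138*√149 ≈ -1683.6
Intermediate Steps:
L(r) = 138*√r
(-23314 + 4332)/(-16670 - 3873) - L(149) = (-23314 + 4332)/(-16670 - 3873) - 138*√149 = -18982/(-20543) - 138*√149 = -18982*(-1/20543) - 138*√149 = 18982/20543 - 138*√149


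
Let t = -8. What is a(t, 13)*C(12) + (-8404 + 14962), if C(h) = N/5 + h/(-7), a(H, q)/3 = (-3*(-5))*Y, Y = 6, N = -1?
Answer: 42288/7 ≈ 6041.1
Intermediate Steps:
a(H, q) = 270 (a(H, q) = 3*(-3*(-5)*6) = 3*(15*6) = 3*90 = 270)
C(h) = -1/5 - h/7 (C(h) = -1/5 + h/(-7) = -1*1/5 + h*(-1/7) = -1/5 - h/7)
a(t, 13)*C(12) + (-8404 + 14962) = 270*(-1/5 - 1/7*12) + (-8404 + 14962) = 270*(-1/5 - 12/7) + 6558 = 270*(-67/35) + 6558 = -3618/7 + 6558 = 42288/7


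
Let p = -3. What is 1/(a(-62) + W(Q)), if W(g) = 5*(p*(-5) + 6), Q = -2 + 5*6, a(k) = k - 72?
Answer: -1/29 ≈ -0.034483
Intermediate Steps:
a(k) = -72 + k
Q = 28 (Q = -2 + 30 = 28)
W(g) = 105 (W(g) = 5*(-3*(-5) + 6) = 5*(15 + 6) = 5*21 = 105)
1/(a(-62) + W(Q)) = 1/((-72 - 62) + 105) = 1/(-134 + 105) = 1/(-29) = -1/29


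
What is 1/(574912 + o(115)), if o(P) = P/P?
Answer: 1/574913 ≈ 1.7394e-6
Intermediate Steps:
o(P) = 1
1/(574912 + o(115)) = 1/(574912 + 1) = 1/574913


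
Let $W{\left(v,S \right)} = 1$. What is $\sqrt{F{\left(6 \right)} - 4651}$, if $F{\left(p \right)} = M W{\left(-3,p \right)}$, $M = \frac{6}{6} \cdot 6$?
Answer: $i \sqrt{4645} \approx 68.154 i$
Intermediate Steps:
$M = 6$ ($M = 6 \cdot \frac{1}{6} \cdot 6 = 1 \cdot 6 = 6$)
$F{\left(p \right)} = 6$ ($F{\left(p \right)} = 6 \cdot 1 = 6$)
$\sqrt{F{\left(6 \right)} - 4651} = \sqrt{6 - 4651} = \sqrt{-4645} = i \sqrt{4645}$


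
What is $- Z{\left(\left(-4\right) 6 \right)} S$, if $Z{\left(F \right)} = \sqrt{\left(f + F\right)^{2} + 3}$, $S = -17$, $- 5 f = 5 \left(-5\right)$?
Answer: $34 \sqrt{91} \approx 324.34$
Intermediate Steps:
$f = 5$ ($f = - \frac{5 \left(-5\right)}{5} = \left(- \frac{1}{5}\right) \left(-25\right) = 5$)
$Z{\left(F \right)} = \sqrt{3 + \left(5 + F\right)^{2}}$ ($Z{\left(F \right)} = \sqrt{\left(5 + F\right)^{2} + 3} = \sqrt{3 + \left(5 + F\right)^{2}}$)
$- Z{\left(\left(-4\right) 6 \right)} S = - \sqrt{3 + \left(5 - 24\right)^{2}} \left(-17\right) = - \sqrt{3 + \left(-19\right)^{2}} \left(-17\right) = - \sqrt{3 + 361} \left(-17\right) = - \sqrt{364} \left(-17\right) = - 2 \sqrt{91} \left(-17\right) = - \left(-34\right) \sqrt{91} = 34 \sqrt{91}$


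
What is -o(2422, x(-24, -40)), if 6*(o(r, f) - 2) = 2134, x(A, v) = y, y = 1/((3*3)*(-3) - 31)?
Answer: -1073/3 ≈ -357.67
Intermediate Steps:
y = -1/58 (y = 1/(9*(-3) - 31) = 1/(-27 - 31) = 1/(-58) = -1/58 ≈ -0.017241)
x(A, v) = -1/58
o(r, f) = 1073/3 (o(r, f) = 2 + (1/6)*2134 = 2 + 1067/3 = 1073/3)
-o(2422, x(-24, -40)) = -1*1073/3 = -1073/3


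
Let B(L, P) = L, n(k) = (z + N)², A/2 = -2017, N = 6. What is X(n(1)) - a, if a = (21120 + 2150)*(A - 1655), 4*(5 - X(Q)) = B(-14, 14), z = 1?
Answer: 264766077/2 ≈ 1.3238e+8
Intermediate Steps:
A = -4034 (A = 2*(-2017) = -4034)
n(k) = 49 (n(k) = (1 + 6)² = 7² = 49)
X(Q) = 17/2 (X(Q) = 5 - ¼*(-14) = 5 + 7/2 = 17/2)
a = -132383030 (a = (21120 + 2150)*(-4034 - 1655) = 23270*(-5689) = -132383030)
X(n(1)) - a = 17/2 - 1*(-132383030) = 17/2 + 132383030 = 264766077/2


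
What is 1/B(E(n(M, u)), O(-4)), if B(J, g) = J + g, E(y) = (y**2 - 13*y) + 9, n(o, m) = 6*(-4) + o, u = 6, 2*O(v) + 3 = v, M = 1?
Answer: 2/1667 ≈ 0.0011998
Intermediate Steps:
O(v) = -3/2 + v/2
n(o, m) = -24 + o
E(y) = 9 + y**2 - 13*y
1/B(E(n(M, u)), O(-4)) = 1/((9 + (-24 + 1)**2 - 13*(-24 + 1)) + (-3/2 + (1/2)*(-4))) = 1/((9 + (-23)**2 - 13*(-23)) + (-3/2 - 2)) = 1/((9 + 529 + 299) - 7/2) = 1/(837 - 7/2) = 1/(1667/2) = 2/1667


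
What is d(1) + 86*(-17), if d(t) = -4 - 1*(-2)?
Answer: -1464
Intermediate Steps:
d(t) = -2 (d(t) = -4 + 2 = -2)
d(1) + 86*(-17) = -2 + 86*(-17) = -2 - 1462 = -1464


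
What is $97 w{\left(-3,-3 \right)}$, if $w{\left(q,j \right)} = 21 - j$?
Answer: $2328$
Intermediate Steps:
$97 w{\left(-3,-3 \right)} = 97 \left(21 - -3\right) = 97 \left(21 + 3\right) = 97 \cdot 24 = 2328$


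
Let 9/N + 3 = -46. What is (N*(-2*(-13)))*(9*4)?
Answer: -8424/49 ≈ -171.92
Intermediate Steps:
N = -9/49 (N = 9/(-3 - 46) = 9/(-49) = 9*(-1/49) = -9/49 ≈ -0.18367)
(N*(-2*(-13)))*(9*4) = (-(-18)*(-13)/49)*(9*4) = -9/49*26*36 = -234/49*36 = -8424/49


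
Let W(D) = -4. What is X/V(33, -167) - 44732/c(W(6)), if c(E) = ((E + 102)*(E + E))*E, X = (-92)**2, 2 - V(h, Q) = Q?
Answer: 4745849/132496 ≈ 35.819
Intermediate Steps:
V(h, Q) = 2 - Q
X = 8464
c(E) = 2*E**2*(102 + E) (c(E) = ((102 + E)*(2*E))*E = (2*E*(102 + E))*E = 2*E**2*(102 + E))
X/V(33, -167) - 44732/c(W(6)) = 8464/(2 - 1*(-167)) - 44732*1/(32*(102 - 4)) = 8464/(2 + 167) - 44732/(2*16*98) = 8464/169 - 44732/3136 = 8464*(1/169) - 44732*1/3136 = 8464/169 - 11183/784 = 4745849/132496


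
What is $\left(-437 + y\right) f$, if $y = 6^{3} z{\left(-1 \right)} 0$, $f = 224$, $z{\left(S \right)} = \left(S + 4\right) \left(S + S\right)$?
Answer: $-97888$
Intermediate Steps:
$z{\left(S \right)} = 2 S \left(4 + S\right)$ ($z{\left(S \right)} = \left(4 + S\right) 2 S = 2 S \left(4 + S\right)$)
$y = 0$ ($y = 6^{3} \cdot 2 \left(-1\right) \left(4 - 1\right) 0 = 216 \cdot 2 \left(-1\right) 3 \cdot 0 = 216 \left(-6\right) 0 = \left(-1296\right) 0 = 0$)
$\left(-437 + y\right) f = \left(-437 + 0\right) 224 = \left(-437\right) 224 = -97888$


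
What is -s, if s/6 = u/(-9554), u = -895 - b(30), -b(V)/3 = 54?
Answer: -2199/4777 ≈ -0.46033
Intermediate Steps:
b(V) = -162 (b(V) = -3*54 = -162)
u = -733 (u = -895 - 1*(-162) = -895 + 162 = -733)
s = 2199/4777 (s = 6*(-733/(-9554)) = 6*(-733*(-1/9554)) = 6*(733/9554) = 2199/4777 ≈ 0.46033)
-s = -1*2199/4777 = -2199/4777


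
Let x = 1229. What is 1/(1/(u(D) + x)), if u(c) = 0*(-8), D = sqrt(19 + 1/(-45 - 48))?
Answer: 1229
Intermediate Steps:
D = sqrt(164238)/93 (D = sqrt(19 + 1/(-93)) = sqrt(19 - 1/93) = sqrt(1766/93) = sqrt(164238)/93 ≈ 4.3577)
u(c) = 0
1/(1/(u(D) + x)) = 1/(1/(0 + 1229)) = 1/(1/1229) = 1229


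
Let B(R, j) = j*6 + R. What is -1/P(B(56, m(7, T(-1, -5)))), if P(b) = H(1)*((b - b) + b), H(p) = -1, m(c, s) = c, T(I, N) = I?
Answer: 1/98 ≈ 0.010204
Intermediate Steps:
B(R, j) = R + 6*j (B(R, j) = 6*j + R = R + 6*j)
P(b) = -b (P(b) = -((b - b) + b) = -(0 + b) = -b)
-1/P(B(56, m(7, T(-1, -5)))) = -1/((-(56 + 6*7))) = -1/((-(56 + 42))) = -1/((-1*98)) = -1/(-98) = -1*(-1/98) = 1/98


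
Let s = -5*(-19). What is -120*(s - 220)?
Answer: 15000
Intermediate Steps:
s = 95
-120*(s - 220) = -120*(95 - 220) = -120*(-125) = 15000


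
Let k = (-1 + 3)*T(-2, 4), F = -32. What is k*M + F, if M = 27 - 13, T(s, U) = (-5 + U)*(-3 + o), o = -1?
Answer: 80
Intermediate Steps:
T(s, U) = 20 - 4*U (T(s, U) = (-5 + U)*(-3 - 1) = (-5 + U)*(-4) = 20 - 4*U)
M = 14
k = 8 (k = (-1 + 3)*(20 - 4*4) = 2*(20 - 16) = 2*4 = 8)
k*M + F = 8*14 - 32 = 112 - 32 = 80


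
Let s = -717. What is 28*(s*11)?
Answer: -220836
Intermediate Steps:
28*(s*11) = 28*(-717*11) = 28*(-7887) = -220836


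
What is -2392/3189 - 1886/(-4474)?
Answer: -2343677/7133793 ≈ -0.32853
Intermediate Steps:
-2392/3189 - 1886/(-4474) = -2392*1/3189 - 1886*(-1/4474) = -2392/3189 + 943/2237 = -2343677/7133793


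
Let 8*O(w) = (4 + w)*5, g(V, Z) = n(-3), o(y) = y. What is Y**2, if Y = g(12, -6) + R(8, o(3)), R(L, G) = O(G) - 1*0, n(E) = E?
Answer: 121/64 ≈ 1.8906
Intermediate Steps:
g(V, Z) = -3
O(w) = 5/2 + 5*w/8 (O(w) = ((4 + w)*5)/8 = (20 + 5*w)/8 = 5/2 + 5*w/8)
R(L, G) = 5/2 + 5*G/8 (R(L, G) = (5/2 + 5*G/8) - 1*0 = (5/2 + 5*G/8) + 0 = 5/2 + 5*G/8)
Y = 11/8 (Y = -3 + (5/2 + (5/8)*3) = -3 + (5/2 + 15/8) = -3 + 35/8 = 11/8 ≈ 1.3750)
Y**2 = (11/8)**2 = 121/64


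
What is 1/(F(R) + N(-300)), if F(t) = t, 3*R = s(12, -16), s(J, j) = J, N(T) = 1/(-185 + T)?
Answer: 485/1939 ≈ 0.25013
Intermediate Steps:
R = 4 (R = (⅓)*12 = 4)
1/(F(R) + N(-300)) = 1/(4 + 1/(-185 - 300)) = 1/(4 + 1/(-485)) = 1/(4 - 1/485) = 1/(1939/485) = 485/1939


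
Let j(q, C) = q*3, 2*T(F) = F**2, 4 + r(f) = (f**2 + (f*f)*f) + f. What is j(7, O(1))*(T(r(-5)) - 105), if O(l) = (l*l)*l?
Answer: 245091/2 ≈ 1.2255e+5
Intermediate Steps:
O(l) = l**3 (O(l) = l**2*l = l**3)
r(f) = -4 + f + f**2 + f**3 (r(f) = -4 + ((f**2 + (f*f)*f) + f) = -4 + ((f**2 + f**2*f) + f) = -4 + ((f**2 + f**3) + f) = -4 + (f + f**2 + f**3) = -4 + f + f**2 + f**3)
T(F) = F**2/2
j(q, C) = 3*q
j(7, O(1))*(T(r(-5)) - 105) = (3*7)*((-4 - 5 + (-5)**2 + (-5)**3)**2/2 - 105) = 21*((-4 - 5 + 25 - 125)**2/2 - 105) = 21*((1/2)*(-109)**2 - 105) = 21*((1/2)*11881 - 105) = 21*(11881/2 - 105) = 21*(11671/2) = 245091/2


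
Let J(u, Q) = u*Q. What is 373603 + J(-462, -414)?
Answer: 564871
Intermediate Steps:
J(u, Q) = Q*u
373603 + J(-462, -414) = 373603 - 414*(-462) = 373603 + 191268 = 564871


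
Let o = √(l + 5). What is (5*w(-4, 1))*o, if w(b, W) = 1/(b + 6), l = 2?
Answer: 5*√7/2 ≈ 6.6144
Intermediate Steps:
w(b, W) = 1/(6 + b)
o = √7 (o = √(2 + 5) = √7 ≈ 2.6458)
(5*w(-4, 1))*o = (5/(6 - 4))*√7 = (5/2)*√7 = (5*(½))*√7 = 5*√7/2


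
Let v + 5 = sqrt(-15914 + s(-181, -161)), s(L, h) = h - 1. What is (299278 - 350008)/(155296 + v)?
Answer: -2625970810/8038436919 + 33820*I*sqrt(4019)/8038436919 ≈ -0.32668 + 0.00026672*I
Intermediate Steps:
s(L, h) = -1 + h
v = -5 + 2*I*sqrt(4019) (v = -5 + sqrt(-15914 + (-1 - 161)) = -5 + sqrt(-15914 - 162) = -5 + sqrt(-16076) = -5 + 2*I*sqrt(4019) ≈ -5.0 + 126.79*I)
(299278 - 350008)/(155296 + v) = (299278 - 350008)/(155296 + (-5 + 2*I*sqrt(4019))) = -50730/(155291 + 2*I*sqrt(4019))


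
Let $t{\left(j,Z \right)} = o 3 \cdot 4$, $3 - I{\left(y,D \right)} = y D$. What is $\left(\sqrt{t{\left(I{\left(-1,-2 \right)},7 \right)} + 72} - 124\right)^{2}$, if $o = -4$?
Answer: $15400 - 496 \sqrt{6} \approx 14185.0$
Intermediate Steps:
$I{\left(y,D \right)} = 3 - D y$ ($I{\left(y,D \right)} = 3 - y D = 3 - D y$)
$t{\left(j,Z \right)} = -48$ ($t{\left(j,Z \right)} = \left(-4\right) 3 \cdot 4 = \left(-12\right) 4 = -48$)
$\left(\sqrt{t{\left(I{\left(-1,-2 \right)},7 \right)} + 72} - 124\right)^{2} = \left(\sqrt{-48 + 72} - 124\right)^{2} = \left(\sqrt{24} - 124\right)^{2} = \left(2 \sqrt{6} - 124\right)^{2} = \left(-124 + 2 \sqrt{6}\right)^{2}$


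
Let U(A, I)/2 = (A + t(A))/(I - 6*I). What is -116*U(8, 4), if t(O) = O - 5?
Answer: 638/5 ≈ 127.60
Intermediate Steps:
t(O) = -5 + O
U(A, I) = -2*(-5 + 2*A)/(5*I) (U(A, I) = 2*((A + (-5 + A))/(I - 6*I)) = 2*((-5 + 2*A)/((-5*I))) = 2*((-5 + 2*A)*(-1/(5*I))) = 2*(-(-5 + 2*A)/(5*I)) = -2*(-5 + 2*A)/(5*I))
-116*U(8, 4) = -232*(5 - 2*8)/(5*4) = -232*(5 - 16)/(5*4) = -232*(-11)/(5*4) = -116*(-11/10) = 638/5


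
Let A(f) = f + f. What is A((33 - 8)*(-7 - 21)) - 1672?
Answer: -3072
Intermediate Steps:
A(f) = 2*f
A((33 - 8)*(-7 - 21)) - 1672 = 2*((33 - 8)*(-7 - 21)) - 1672 = 2*(25*(-28)) - 1672 = 2*(-700) - 1672 = -1400 - 1672 = -3072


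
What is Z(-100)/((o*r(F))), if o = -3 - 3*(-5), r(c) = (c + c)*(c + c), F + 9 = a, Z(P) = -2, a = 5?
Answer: -1/384 ≈ -0.0026042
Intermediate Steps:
F = -4 (F = -9 + 5 = -4)
r(c) = 4*c**2 (r(c) = (2*c)*(2*c) = 4*c**2)
o = 12 (o = -3 + 15 = 12)
Z(-100)/((o*r(F))) = -2/(12*(4*(-4)**2)) = -2/(12*(4*16)) = -2/(12*64) = -2/768 = -2*1/768 = -1/384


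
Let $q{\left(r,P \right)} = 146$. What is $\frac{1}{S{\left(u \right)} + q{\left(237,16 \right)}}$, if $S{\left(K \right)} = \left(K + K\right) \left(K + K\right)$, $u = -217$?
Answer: $\frac{1}{188502} \approx 5.305 \cdot 10^{-6}$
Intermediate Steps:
$S{\left(K \right)} = 4 K^{2}$ ($S{\left(K \right)} = 2 K 2 K = 4 K^{2}$)
$\frac{1}{S{\left(u \right)} + q{\left(237,16 \right)}} = \frac{1}{4 \left(-217\right)^{2} + 146} = \frac{1}{4 \cdot 47089 + 146} = \frac{1}{188356 + 146} = \frac{1}{188502}$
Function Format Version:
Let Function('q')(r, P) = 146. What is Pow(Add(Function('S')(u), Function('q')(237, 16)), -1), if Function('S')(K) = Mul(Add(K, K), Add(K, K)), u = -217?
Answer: Rational(1, 188502) ≈ 5.3050e-6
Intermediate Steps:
Function('S')(K) = Mul(4, Pow(K, 2)) (Function('S')(K) = Mul(Mul(2, K), Mul(2, K)) = Mul(4, Pow(K, 2)))
Pow(Add(Function('S')(u), Function('q')(237, 16)), -1) = Pow(Add(Mul(4, Pow(-217, 2)), 146), -1) = Pow(Add(Mul(4, 47089), 146), -1) = Pow(Add(188356, 146), -1) = Pow(188502, -1) = Rational(1, 188502)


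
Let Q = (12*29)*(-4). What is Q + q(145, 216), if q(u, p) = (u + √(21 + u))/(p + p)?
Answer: -601199/432 + √166/432 ≈ -1391.6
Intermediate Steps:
Q = -1392 (Q = 348*(-4) = -1392)
q(u, p) = (u + √(21 + u))/(2*p) (q(u, p) = (u + √(21 + u))/((2*p)) = (u + √(21 + u))*(1/(2*p)) = (u + √(21 + u))/(2*p))
Q + q(145, 216) = -1392 + (½)*(145 + √(21 + 145))/216 = -1392 + (½)*(1/216)*(145 + √166) = -1392 + (145/432 + √166/432) = -601199/432 + √166/432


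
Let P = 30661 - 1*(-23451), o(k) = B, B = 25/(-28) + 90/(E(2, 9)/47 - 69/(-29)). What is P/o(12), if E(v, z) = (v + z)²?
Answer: 1278774784/408245 ≈ 3132.4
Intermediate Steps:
B = 408245/23632 (B = 25/(-28) + 90/((2 + 9)²/47 - 69/(-29)) = 25*(-1/28) + 90/(11²*(1/47) - 69*(-1/29)) = -25/28 + 90/(121*(1/47) + 69/29) = -25/28 + 90/(121/47 + 69/29) = -25/28 + 90/(6752/1363) = -25/28 + 90*(1363/6752) = -25/28 + 61335/3376 = 408245/23632 ≈ 17.275)
o(k) = 408245/23632
P = 54112 (P = 30661 + 23451 = 54112)
P/o(12) = 54112/(408245/23632) = 54112*(23632/408245) = 1278774784/408245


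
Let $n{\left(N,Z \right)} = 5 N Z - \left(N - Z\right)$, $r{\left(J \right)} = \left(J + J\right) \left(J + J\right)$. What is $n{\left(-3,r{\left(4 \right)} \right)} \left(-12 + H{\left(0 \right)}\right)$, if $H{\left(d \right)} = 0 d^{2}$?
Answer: $10716$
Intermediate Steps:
$r{\left(J \right)} = 4 J^{2}$ ($r{\left(J \right)} = 2 J 2 J = 4 J^{2}$)
$H{\left(d \right)} = 0$
$n{\left(N,Z \right)} = Z - N + 5 N Z$ ($n{\left(N,Z \right)} = 5 N Z - \left(N - Z\right) = Z - N + 5 N Z$)
$n{\left(-3,r{\left(4 \right)} \right)} \left(-12 + H{\left(0 \right)}\right) = \left(4 \cdot 4^{2} - -3 + 5 \left(-3\right) 4 \cdot 4^{2}\right) \left(-12 + 0\right) = \left(4 \cdot 16 + 3 + 5 \left(-3\right) 4 \cdot 16\right) \left(-12\right) = \left(64 + 3 + 5 \left(-3\right) 64\right) \left(-12\right) = \left(64 + 3 - 960\right) \left(-12\right) = \left(-893\right) \left(-12\right) = 10716$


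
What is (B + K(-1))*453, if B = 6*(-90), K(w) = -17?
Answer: -252321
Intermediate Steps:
B = -540
(B + K(-1))*453 = (-540 - 17)*453 = -557*453 = -252321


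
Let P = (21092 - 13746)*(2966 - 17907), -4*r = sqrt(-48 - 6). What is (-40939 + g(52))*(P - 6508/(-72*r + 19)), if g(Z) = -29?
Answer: 80294145122658672/17857 - 14397466176*I*sqrt(6)/17857 ≈ 4.4965e+12 - 1.9749e+6*I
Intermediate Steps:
r = -3*I*sqrt(6)/4 (r = -sqrt(-48 - 6)/4 = -3*I*sqrt(6)/4 ≈ -1.8371*I)
P = -109756586 (P = 7346*(-14941) = -109756586)
(-40939 + g(52))*(P - 6508/(-72*r + 19)) = (-40939 - 29)*(-109756586 - 6508/(-(-54)*I*sqrt(6) + 19)) = -40968*(-109756586 - 6508/(54*I*sqrt(6) + 19)) = -40968*(-109756586 - 6508/(19 + 54*I*sqrt(6))) = 4496507815248 + 266619744/(19 + 54*I*sqrt(6))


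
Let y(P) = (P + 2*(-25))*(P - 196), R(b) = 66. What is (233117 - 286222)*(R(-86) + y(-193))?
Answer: -5023361265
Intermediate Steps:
y(P) = (-196 + P)*(-50 + P) (y(P) = (P - 50)*(-196 + P) = (-50 + P)*(-196 + P) = (-196 + P)*(-50 + P))
(233117 - 286222)*(R(-86) + y(-193)) = (233117 - 286222)*(66 + (9800 + (-193)² - 246*(-193))) = -53105*(66 + (9800 + 37249 + 47478)) = -53105*(66 + 94527) = -53105*94593 = -5023361265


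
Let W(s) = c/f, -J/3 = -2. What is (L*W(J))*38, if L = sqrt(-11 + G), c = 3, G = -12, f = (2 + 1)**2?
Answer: 38*I*sqrt(23)/3 ≈ 60.747*I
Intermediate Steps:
f = 9 (f = 3**2 = 9)
J = 6 (J = -3*(-2) = 6)
W(s) = 1/3 (W(s) = 3/9 = 3*(1/9) = 1/3)
L = I*sqrt(23) (L = sqrt(-11 - 12) = sqrt(-23) = I*sqrt(23) ≈ 4.7958*I)
(L*W(J))*38 = ((I*sqrt(23))*(1/3))*38 = (I*sqrt(23)/3)*38 = 38*I*sqrt(23)/3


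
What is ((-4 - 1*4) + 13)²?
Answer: 25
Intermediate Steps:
((-4 - 1*4) + 13)² = ((-4 - 4) + 13)² = (-8 + 13)² = 5² = 25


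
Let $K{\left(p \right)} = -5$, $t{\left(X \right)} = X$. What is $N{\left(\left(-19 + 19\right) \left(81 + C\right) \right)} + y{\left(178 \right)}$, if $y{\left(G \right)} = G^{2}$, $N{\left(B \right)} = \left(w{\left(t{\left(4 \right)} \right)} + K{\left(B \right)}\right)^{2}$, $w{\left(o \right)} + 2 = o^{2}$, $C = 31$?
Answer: $31765$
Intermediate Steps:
$w{\left(o \right)} = -2 + o^{2}$
$N{\left(B \right)} = 81$ ($N{\left(B \right)} = \left(\left(-2 + 4^{2}\right) - 5\right)^{2} = \left(\left(-2 + 16\right) - 5\right)^{2} = \left(14 - 5\right)^{2} = 9^{2} = 81$)
$N{\left(\left(-19 + 19\right) \left(81 + C\right) \right)} + y{\left(178 \right)} = 81 + 178^{2} = 81 + 31684 = 31765$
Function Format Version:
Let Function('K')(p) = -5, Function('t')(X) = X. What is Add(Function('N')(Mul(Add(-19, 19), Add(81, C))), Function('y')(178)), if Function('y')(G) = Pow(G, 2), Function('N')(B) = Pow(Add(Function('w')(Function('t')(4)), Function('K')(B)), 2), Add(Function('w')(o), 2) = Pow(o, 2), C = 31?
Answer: 31765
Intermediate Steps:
Function('w')(o) = Add(-2, Pow(o, 2))
Function('N')(B) = 81 (Function('N')(B) = Pow(Add(Add(-2, Pow(4, 2)), -5), 2) = Pow(Add(Add(-2, 16), -5), 2) = Pow(Add(14, -5), 2) = Pow(9, 2) = 81)
Add(Function('N')(Mul(Add(-19, 19), Add(81, C))), Function('y')(178)) = Add(81, Pow(178, 2)) = Add(81, 31684) = 31765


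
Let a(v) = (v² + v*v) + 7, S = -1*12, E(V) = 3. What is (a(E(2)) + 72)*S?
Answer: -1164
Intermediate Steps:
S = -12
a(v) = 7 + 2*v² (a(v) = (v² + v²) + 7 = 2*v² + 7 = 7 + 2*v²)
(a(E(2)) + 72)*S = ((7 + 2*3²) + 72)*(-12) = ((7 + 2*9) + 72)*(-12) = ((7 + 18) + 72)*(-12) = (25 + 72)*(-12) = 97*(-12) = -1164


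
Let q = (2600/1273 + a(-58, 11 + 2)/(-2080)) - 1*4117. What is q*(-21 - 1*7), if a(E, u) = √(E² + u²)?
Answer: 146673548/1273 + 7*√3533/520 ≈ 1.1522e+5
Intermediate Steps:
q = -5238341/1273 - √3533/2080 (q = (2600/1273 + √((-58)² + (11 + 2)²)/(-2080)) - 1*4117 = (2600*(1/1273) + √(3364 + 13²)*(-1/2080)) - 4117 = (2600/1273 + √(3364 + 169)*(-1/2080)) - 4117 = (2600/1273 + √3533*(-1/2080)) - 4117 = (2600/1273 - √3533/2080) - 4117 = -5238341/1273 - √3533/2080 ≈ -4115.0)
q*(-21 - 1*7) = (-5238341/1273 - √3533/2080)*(-21 - 1*7) = (-5238341/1273 - √3533/2080)*(-21 - 7) = (-5238341/1273 - √3533/2080)*(-28) = 146673548/1273 + 7*√3533/520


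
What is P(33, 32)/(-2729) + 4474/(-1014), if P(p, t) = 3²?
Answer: -6109336/1383603 ≈ -4.4155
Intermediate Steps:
P(p, t) = 9
P(33, 32)/(-2729) + 4474/(-1014) = 9/(-2729) + 4474/(-1014) = 9*(-1/2729) + 4474*(-1/1014) = -9/2729 - 2237/507 = -6109336/1383603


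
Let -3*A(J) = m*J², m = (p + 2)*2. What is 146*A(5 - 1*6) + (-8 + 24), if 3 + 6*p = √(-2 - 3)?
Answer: -130 - 146*I*√5/9 ≈ -130.0 - 36.274*I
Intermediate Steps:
p = -½ + I*√5/6 (p = -½ + √(-2 - 3)/6 = -½ + √(-5)/6 = -½ + (I*√5)/6 = -½ + I*√5/6 ≈ -0.5 + 0.37268*I)
m = 3 + I*√5/3 (m = ((-½ + I*√5/6) + 2)*2 = (3/2 + I*√5/6)*2 = 3 + I*√5/3 ≈ 3.0 + 0.74536*I)
A(J) = -J²*(3 + I*√5/3)/3 (A(J) = -(3 + I*√5/3)*J²/3 = -J²*(3 + I*√5/3)/3)
146*A(5 - 1*6) + (-8 + 24) = 146*((5 - 1*6)²*(-9 - I*√5)/9) + (-8 + 24) = 146*((5 - 6)²*(-9 - I*√5)/9) + 16 = 146*((⅑)*(-1)²*(-9 - I*√5)) + 16 = 146*((⅑)*1*(-9 - I*√5)) + 16 = 146*(-1 - I*√5/9) + 16 = (-146 - 146*I*√5/9) + 16 = -130 - 146*I*√5/9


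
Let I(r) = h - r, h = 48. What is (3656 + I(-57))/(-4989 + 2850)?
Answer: -3761/2139 ≈ -1.7583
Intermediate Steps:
I(r) = 48 - r
(3656 + I(-57))/(-4989 + 2850) = (3656 + (48 - 1*(-57)))/(-4989 + 2850) = (3656 + (48 + 57))/(-2139) = (3656 + 105)*(-1/2139) = 3761*(-1/2139) = -3761/2139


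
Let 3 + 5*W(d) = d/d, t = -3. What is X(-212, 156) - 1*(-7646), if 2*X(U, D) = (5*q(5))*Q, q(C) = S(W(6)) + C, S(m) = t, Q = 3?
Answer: 7661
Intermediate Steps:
W(d) = -⅖ (W(d) = -⅗ + (d/d)/5 = -⅗ + (⅕)*1 = -⅗ + ⅕ = -⅖)
S(m) = -3
q(C) = -3 + C
X(U, D) = 15 (X(U, D) = ((5*(-3 + 5))*3)/2 = ((5*2)*3)/2 = (10*3)/2 = (½)*30 = 15)
X(-212, 156) - 1*(-7646) = 15 - 1*(-7646) = 15 + 7646 = 7661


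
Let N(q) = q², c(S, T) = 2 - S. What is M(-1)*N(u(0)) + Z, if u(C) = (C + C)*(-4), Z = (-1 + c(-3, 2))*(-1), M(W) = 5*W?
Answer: -4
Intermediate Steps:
Z = -4 (Z = (-1 + (2 - 1*(-3)))*(-1) = (-1 + (2 + 3))*(-1) = (-1 + 5)*(-1) = 4*(-1) = -4)
u(C) = -8*C (u(C) = (2*C)*(-4) = -8*C)
M(-1)*N(u(0)) + Z = (5*(-1))*(-8*0)² - 4 = -5*0² - 4 = -5*0 - 4 = 0 - 4 = -4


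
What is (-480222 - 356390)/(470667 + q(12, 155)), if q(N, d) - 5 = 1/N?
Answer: -10039344/5648065 ≈ -1.7775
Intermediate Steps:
q(N, d) = 5 + 1/N
(-480222 - 356390)/(470667 + q(12, 155)) = (-480222 - 356390)/(470667 + (5 + 1/12)) = -836612/(470667 + (5 + 1/12)) = -836612/(470667 + 61/12) = -836612/5648065/12 = -836612*12/5648065 = -10039344/5648065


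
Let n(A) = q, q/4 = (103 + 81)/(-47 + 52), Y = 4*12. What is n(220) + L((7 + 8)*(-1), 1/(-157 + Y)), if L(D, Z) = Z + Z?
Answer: 80214/545 ≈ 147.18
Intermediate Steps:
Y = 48
q = 736/5 (q = 4*((103 + 81)/(-47 + 52)) = 4*(184/5) = 736/5 ≈ 147.20)
L(D, Z) = 2*Z
n(A) = 736/5
n(220) + L((7 + 8)*(-1), 1/(-157 + Y)) = 736/5 + 2/(-157 + 48) = 736/5 + 2/(-109) = 736/5 + 2*(-1/109) = 736/5 - 2/109 = 80214/545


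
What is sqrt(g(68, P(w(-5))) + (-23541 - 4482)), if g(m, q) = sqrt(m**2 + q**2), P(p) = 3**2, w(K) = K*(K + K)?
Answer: sqrt(-28023 + sqrt(4705)) ≈ 167.2*I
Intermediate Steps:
w(K) = 2*K**2 (w(K) = K*(2*K) = 2*K**2)
P(p) = 9
sqrt(g(68, P(w(-5))) + (-23541 - 4482)) = sqrt(sqrt(68**2 + 9**2) + (-23541 - 4482)) = sqrt(sqrt(4624 + 81) - 28023) = sqrt(sqrt(4705) - 28023) = sqrt(-28023 + sqrt(4705))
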